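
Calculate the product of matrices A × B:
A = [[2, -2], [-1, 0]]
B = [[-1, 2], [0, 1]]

Matrix multiplication:
C[0][0] = 2×-1 + -2×0 = -2
C[0][1] = 2×2 + -2×1 = 2
C[1][0] = -1×-1 + 0×0 = 1
C[1][1] = -1×2 + 0×1 = -2
Result: [[-2, 2], [1, -2]]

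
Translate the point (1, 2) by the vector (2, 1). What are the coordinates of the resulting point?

Translation by (2, 1) (homogeneous matrix [[1, 0, 2], [0, 1, 1], [0, 0, 1]]):
x' = 1 + 2 = 3
y' = 2 + 1 = 3
Result: (3, 3)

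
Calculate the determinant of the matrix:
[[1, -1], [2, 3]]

For a 2×2 matrix [[a, b], [c, d]], det = ad - bc
det = (1)(3) - (-1)(2) = 3 - -2 = 5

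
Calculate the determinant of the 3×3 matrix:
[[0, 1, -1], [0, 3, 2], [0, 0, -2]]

Expansion along first row:
det = 0·det([[3,2],[0,-2]]) - 1·det([[0,2],[0,-2]]) + -1·det([[0,3],[0,0]])
    = 0·(3·-2 - 2·0) - 1·(0·-2 - 2·0) + -1·(0·0 - 3·0)
    = 0·-6 - 1·0 + -1·0
    = 0 + 0 + 0 = 0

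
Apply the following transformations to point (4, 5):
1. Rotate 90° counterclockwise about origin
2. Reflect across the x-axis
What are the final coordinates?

Step 1: Rotate 90° → (-5, 4)
Step 2: Reflect across x-axis → (-5, -4)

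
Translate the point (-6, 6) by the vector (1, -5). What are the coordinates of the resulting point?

Translation by (1, -5) (homogeneous matrix [[1, 0, 1], [0, 1, -5], [0, 0, 1]]):
x' = -6 + 1 = -5
y' = 6 + -5 = 1
Result: (-5, 1)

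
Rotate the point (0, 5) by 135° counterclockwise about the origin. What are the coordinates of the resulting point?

Rotation matrix for 135°: [[cos 135°, -sin 135°], [sin 135°, cos 135°]] ≈ [[-0.707107, -0.707107], [0.707107, -0.707107]]
[[-0.707107, -0.707107], [0.707107, -0.707107]] × [0, 5]ᵀ ≈ [-3.5355, -3.5355]ᵀ
Result: (-3.5355, -3.5355)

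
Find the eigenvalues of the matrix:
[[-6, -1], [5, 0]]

Characteristic equation: det(A - λI) = 0
λ² - (trace)λ + (det) = 0
trace = -6 + 0 = -6, det = (-6)(0) - (-1)(5) = 5
λ² - (-6)λ + (5) = 0
λ = (-6 ± √((-6)² - 4·(5))) / 2 = (-6 ± √16) / 2
Solving: λ = -5, -1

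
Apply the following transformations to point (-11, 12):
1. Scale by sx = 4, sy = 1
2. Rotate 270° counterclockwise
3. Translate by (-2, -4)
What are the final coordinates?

Step 1: Scale → (-44, 12)
Step 2: Rotate 270° → (12, 44)
Step 3: Translate → (10, 40)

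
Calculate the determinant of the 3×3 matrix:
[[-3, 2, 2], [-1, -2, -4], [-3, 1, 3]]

Expansion along first row:
det = -3·det([[-2,-4],[1,3]]) - 2·det([[-1,-4],[-3,3]]) + 2·det([[-1,-2],[-3,1]])
    = -3·(-2·3 - -4·1) - 2·(-1·3 - -4·-3) + 2·(-1·1 - -2·-3)
    = -3·-2 - 2·-15 + 2·-7
    = 6 + 30 + -14 = 22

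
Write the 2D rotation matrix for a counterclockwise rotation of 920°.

Rotation matrix formula: [[cos θ, -sin θ], [sin θ, cos θ]]
For θ = 920°:
cos(920°) = -0.9397
sin(920°) = -0.3420
Result: [[-0.9397, 0.3420], [-0.3420, -0.9397]]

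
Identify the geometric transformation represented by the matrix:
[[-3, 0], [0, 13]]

This matrix represents: non-uniform scaling by sx = -3, sy = 13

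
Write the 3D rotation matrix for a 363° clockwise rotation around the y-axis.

Rotation matrix for clockwise 363° around y-axis:
A clockwise rotation by 363° is a counterclockwise rotation by -363°.
cos(-363°) = 0.9986, sin(-363°) = -0.0523
Result: [[0.9986, 0, -0.0523], [0, 1, 0], [0.0523, 0, 0.9986]]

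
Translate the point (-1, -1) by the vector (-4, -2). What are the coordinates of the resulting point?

Translation by (-4, -2) (homogeneous matrix [[1, 0, -4], [0, 1, -2], [0, 0, 1]]):
x' = -1 + -4 = -5
y' = -1 + -2 = -3
Result: (-5, -3)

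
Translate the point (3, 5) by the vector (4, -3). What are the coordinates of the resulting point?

Translation by (4, -3) (homogeneous matrix [[1, 0, 4], [0, 1, -3], [0, 0, 1]]):
x' = 3 + 4 = 7
y' = 5 + -3 = 2
Result: (7, 2)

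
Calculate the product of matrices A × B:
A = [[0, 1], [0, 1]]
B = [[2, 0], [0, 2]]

Matrix multiplication:
C[0][0] = 0×2 + 1×0 = 0
C[0][1] = 0×0 + 1×2 = 2
C[1][0] = 0×2 + 1×0 = 0
C[1][1] = 0×0 + 1×2 = 2
Result: [[0, 2], [0, 2]]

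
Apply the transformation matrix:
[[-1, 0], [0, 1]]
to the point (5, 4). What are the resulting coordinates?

Matrix multiplication:
[[-1, 0], [0, 1]] × [5, 4]ᵀ
= [(-1)(5) + (0)(4), (0)(5) + (1)(4)]ᵀ
= [-5, 4]ᵀ
Result: (-5, 4)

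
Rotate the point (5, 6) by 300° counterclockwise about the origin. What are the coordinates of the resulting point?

Rotation matrix for 300°: [[cos 300°, -sin 300°], [sin 300°, cos 300°]] ≈ [[0.500000, 0.866025], [-0.866025, 0.500000]]
[[0.500000, 0.866025], [-0.866025, 0.500000]] × [5, 6]ᵀ ≈ [7.6962, -1.3301]ᵀ
Result: (7.6962, -1.3301)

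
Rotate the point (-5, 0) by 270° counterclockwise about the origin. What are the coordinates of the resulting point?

Rotation matrix for 270°: [[cos 270°, -sin 270°], [sin 270°, cos 270°]] = [[0, 1], [-1, 0]]
[[0, 1], [-1, 0]] × [-5, 0]ᵀ = [0, 5]ᵀ
Result: (0, 5)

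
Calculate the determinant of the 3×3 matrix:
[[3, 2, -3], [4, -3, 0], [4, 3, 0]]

Expansion along first row:
det = 3·det([[-3,0],[3,0]]) - 2·det([[4,0],[4,0]]) + -3·det([[4,-3],[4,3]])
    = 3·(-3·0 - 0·3) - 2·(4·0 - 0·4) + -3·(4·3 - -3·4)
    = 3·0 - 2·0 + -3·24
    = 0 + 0 + -72 = -72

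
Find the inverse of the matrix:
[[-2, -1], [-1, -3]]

For [[a,b],[c,d]], inverse = (1/det)·[[d,-b],[-c,a]]
det = (-2)(-3) - (-1)(-1) = 6 - 1 = 5
Inverse = (1/5)·[[-3, 1], [1, -2]]
= [[-3/5, 1/5], [1/5, -2/5]]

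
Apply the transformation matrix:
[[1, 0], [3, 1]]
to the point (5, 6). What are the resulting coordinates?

Matrix multiplication:
[[1, 0], [3, 1]] × [5, 6]ᵀ
= [(1)(5) + (0)(6), (3)(5) + (1)(6)]ᵀ
= [5, 21]ᵀ
Result: (5, 21)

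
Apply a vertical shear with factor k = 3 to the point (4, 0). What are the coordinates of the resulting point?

Shear matrix for vertical shear with factor k = 3:
[[1, 0], [3, 1]]
Result: (4, 0) → (4, 12)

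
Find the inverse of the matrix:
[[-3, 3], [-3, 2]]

For [[a,b],[c,d]], inverse = (1/det)·[[d,-b],[-c,a]]
det = (-3)(2) - (3)(-3) = -6 - -9 = 3
Inverse = (1/3)·[[2, -3], [3, -3]]
= [[2/3, -1], [1, -1]]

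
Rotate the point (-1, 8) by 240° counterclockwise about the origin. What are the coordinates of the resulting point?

Rotation matrix for 240°: [[cos 240°, -sin 240°], [sin 240°, cos 240°]] ≈ [[-0.500000, 0.866025], [-0.866025, -0.500000]]
[[-0.500000, 0.866025], [-0.866025, -0.500000]] × [-1, 8]ᵀ ≈ [7.4282, -3.1340]ᵀ
Result: (7.4282, -3.1340)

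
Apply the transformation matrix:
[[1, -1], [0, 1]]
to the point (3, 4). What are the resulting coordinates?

Matrix multiplication:
[[1, -1], [0, 1]] × [3, 4]ᵀ
= [(1)(3) + (-1)(4), (0)(3) + (1)(4)]ᵀ
= [-1, 4]ᵀ
Result: (-1, 4)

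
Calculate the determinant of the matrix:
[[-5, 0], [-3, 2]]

For a 2×2 matrix [[a, b], [c, d]], det = ad - bc
det = (-5)(2) - (0)(-3) = -10 - 0 = -10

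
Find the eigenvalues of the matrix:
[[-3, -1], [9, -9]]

Characteristic equation: det(A - λI) = 0
λ² - (trace)λ + (det) = 0
trace = -3 + -9 = -12, det = (-3)(-9) - (-1)(9) = 36
λ² - (-12)λ + (36) = 0
λ = (-12 ± √((-12)² - 4·(36))) / 2 = (-12 ± √0) / 2
Solving: λ = -6, -6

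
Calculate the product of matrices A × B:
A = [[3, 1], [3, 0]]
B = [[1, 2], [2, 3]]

Matrix multiplication:
C[0][0] = 3×1 + 1×2 = 5
C[0][1] = 3×2 + 1×3 = 9
C[1][0] = 3×1 + 0×2 = 3
C[1][1] = 3×2 + 0×3 = 6
Result: [[5, 9], [3, 6]]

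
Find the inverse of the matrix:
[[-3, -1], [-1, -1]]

For [[a,b],[c,d]], inverse = (1/det)·[[d,-b],[-c,a]]
det = (-3)(-1) - (-1)(-1) = 3 - 1 = 2
Inverse = (1/2)·[[-1, 1], [1, -3]]
= [[-1/2, 1/2], [1/2, -3/2]]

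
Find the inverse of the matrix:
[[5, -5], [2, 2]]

For [[a,b],[c,d]], inverse = (1/det)·[[d,-b],[-c,a]]
det = (5)(2) - (-5)(2) = 10 - -10 = 20
Inverse = (1/20)·[[2, 5], [-2, 5]]
= [[1/10, 1/4], [-1/10, 1/4]]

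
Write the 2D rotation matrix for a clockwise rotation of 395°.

Rotation matrix formula: [[cos θ, -sin θ], [sin θ, cos θ]]
A clockwise rotation by 395° is equivalent to a counterclockwise rotation by -395°.
For θ = -395°:
cos(-395°) = 0.8192
sin(-395°) = -0.5736
Result: [[0.8192, 0.5736], [-0.5736, 0.8192]]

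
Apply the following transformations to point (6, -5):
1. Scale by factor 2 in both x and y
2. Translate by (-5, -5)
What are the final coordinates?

Step 1: Scale (6, -5) by 2 → (12, -10)
Step 2: Translate by (-5, -5) → (7, -15)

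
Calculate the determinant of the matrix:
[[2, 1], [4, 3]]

For a 2×2 matrix [[a, b], [c, d]], det = ad - bc
det = (2)(3) - (1)(4) = 6 - 4 = 2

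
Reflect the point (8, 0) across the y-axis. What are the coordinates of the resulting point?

Reflection across y-axis: (8, 0) → (-8, 0)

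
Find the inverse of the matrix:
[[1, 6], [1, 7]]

For [[a,b],[c,d]], inverse = (1/det)·[[d,-b],[-c,a]]
det = (1)(7) - (6)(1) = 7 - 6 = 1
Inverse = [[7, -6], [-1, 1]]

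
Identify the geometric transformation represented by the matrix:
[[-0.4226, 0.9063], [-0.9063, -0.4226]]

This matrix represents: rotation by 245° counterclockwise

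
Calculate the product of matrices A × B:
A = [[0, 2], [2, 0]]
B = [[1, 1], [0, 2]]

Matrix multiplication:
C[0][0] = 0×1 + 2×0 = 0
C[0][1] = 0×1 + 2×2 = 4
C[1][0] = 2×1 + 0×0 = 2
C[1][1] = 2×1 + 0×2 = 2
Result: [[0, 4], [2, 2]]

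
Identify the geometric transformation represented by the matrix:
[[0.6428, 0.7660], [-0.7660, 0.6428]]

This matrix represents: rotation by 310° counterclockwise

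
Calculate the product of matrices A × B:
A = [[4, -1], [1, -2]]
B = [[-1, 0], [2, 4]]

Matrix multiplication:
C[0][0] = 4×-1 + -1×2 = -6
C[0][1] = 4×0 + -1×4 = -4
C[1][0] = 1×-1 + -2×2 = -5
C[1][1] = 1×0 + -2×4 = -8
Result: [[-6, -4], [-5, -8]]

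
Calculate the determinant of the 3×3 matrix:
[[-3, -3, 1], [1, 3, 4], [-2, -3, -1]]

Expansion along first row:
det = -3·det([[3,4],[-3,-1]]) - -3·det([[1,4],[-2,-1]]) + 1·det([[1,3],[-2,-3]])
    = -3·(3·-1 - 4·-3) - -3·(1·-1 - 4·-2) + 1·(1·-3 - 3·-2)
    = -3·9 - -3·7 + 1·3
    = -27 + 21 + 3 = -3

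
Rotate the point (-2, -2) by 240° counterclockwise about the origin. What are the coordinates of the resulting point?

Rotation matrix for 240°: [[cos 240°, -sin 240°], [sin 240°, cos 240°]] ≈ [[-0.500000, 0.866025], [-0.866025, -0.500000]]
[[-0.500000, 0.866025], [-0.866025, -0.500000]] × [-2, -2]ᵀ ≈ [-0.7321, 2.7321]ᵀ
Result: (-0.7321, 2.7321)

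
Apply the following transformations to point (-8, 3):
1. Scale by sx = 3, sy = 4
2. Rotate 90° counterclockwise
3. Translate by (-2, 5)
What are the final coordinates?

Step 1: Scale → (-24, 12)
Step 2: Rotate 90° → (-12, -24)
Step 3: Translate → (-14, -19)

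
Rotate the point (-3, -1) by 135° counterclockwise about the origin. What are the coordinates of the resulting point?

Rotation matrix for 135°: [[cos 135°, -sin 135°], [sin 135°, cos 135°]] ≈ [[-0.707107, -0.707107], [0.707107, -0.707107]]
[[-0.707107, -0.707107], [0.707107, -0.707107]] × [-3, -1]ᵀ ≈ [2.8284, -1.4142]ᵀ
Result: (2.8284, -1.4142)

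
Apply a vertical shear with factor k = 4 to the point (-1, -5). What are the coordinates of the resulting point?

Shear matrix for vertical shear with factor k = 4:
[[1, 0], [4, 1]]
Result: (-1, -5) → (-1, -9)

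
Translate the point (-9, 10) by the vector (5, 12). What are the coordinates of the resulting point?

Translation by (5, 12) (homogeneous matrix [[1, 0, 5], [0, 1, 12], [0, 0, 1]]):
x' = -9 + 5 = -4
y' = 10 + 12 = 22
Result: (-4, 22)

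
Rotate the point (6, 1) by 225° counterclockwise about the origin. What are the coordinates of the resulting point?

Rotation matrix for 225°: [[cos 225°, -sin 225°], [sin 225°, cos 225°]] ≈ [[-0.707107, 0.707107], [-0.707107, -0.707107]]
[[-0.707107, 0.707107], [-0.707107, -0.707107]] × [6, 1]ᵀ ≈ [-3.5355, -4.9497]ᵀ
Result: (-3.5355, -4.9497)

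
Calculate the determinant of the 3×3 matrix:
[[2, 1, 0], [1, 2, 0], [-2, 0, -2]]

Expansion along first row:
det = 2·det([[2,0],[0,-2]]) - 1·det([[1,0],[-2,-2]]) + 0·det([[1,2],[-2,0]])
    = 2·(2·-2 - 0·0) - 1·(1·-2 - 0·-2) + 0·(1·0 - 2·-2)
    = 2·-4 - 1·-2 + 0·4
    = -8 + 2 + 0 = -6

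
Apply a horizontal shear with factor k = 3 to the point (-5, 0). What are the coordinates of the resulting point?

Shear matrix for horizontal shear with factor k = 3:
[[1, 3], [0, 1]]
Result: (-5, 0) → (-5, 0)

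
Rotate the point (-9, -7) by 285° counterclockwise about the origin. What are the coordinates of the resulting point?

Rotation matrix for 285°: [[cos 285°, -sin 285°], [sin 285°, cos 285°]] ≈ [[0.258819, 0.965926], [-0.965926, 0.258819]]
[[0.258819, 0.965926], [-0.965926, 0.258819]] × [-9, -7]ᵀ ≈ [-9.0909, 6.8816]ᵀ
Result: (-9.0909, 6.8816)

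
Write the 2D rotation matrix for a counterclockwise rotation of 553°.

Rotation matrix formula: [[cos θ, -sin θ], [sin θ, cos θ]]
For θ = 553°:
cos(553°) = -0.9744
sin(553°) = -0.2250
Result: [[-0.9744, 0.2250], [-0.2250, -0.9744]]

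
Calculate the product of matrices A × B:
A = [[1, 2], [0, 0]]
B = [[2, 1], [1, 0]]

Matrix multiplication:
C[0][0] = 1×2 + 2×1 = 4
C[0][1] = 1×1 + 2×0 = 1
C[1][0] = 0×2 + 0×1 = 0
C[1][1] = 0×1 + 0×0 = 0
Result: [[4, 1], [0, 0]]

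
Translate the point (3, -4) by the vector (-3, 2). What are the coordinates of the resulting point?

Translation by (-3, 2) (homogeneous matrix [[1, 0, -3], [0, 1, 2], [0, 0, 1]]):
x' = 3 + -3 = 0
y' = -4 + 2 = -2
Result: (0, -2)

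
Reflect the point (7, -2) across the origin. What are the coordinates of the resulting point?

Reflection across origin: (7, -2) → (-7, 2)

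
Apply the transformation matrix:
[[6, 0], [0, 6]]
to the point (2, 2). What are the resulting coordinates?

Matrix multiplication:
[[6, 0], [0, 6]] × [2, 2]ᵀ
= [(6)(2) + (0)(2), (0)(2) + (6)(2)]ᵀ
= [12, 12]ᵀ
Result: (12, 12)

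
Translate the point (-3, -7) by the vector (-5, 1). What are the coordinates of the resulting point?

Translation by (-5, 1) (homogeneous matrix [[1, 0, -5], [0, 1, 1], [0, 0, 1]]):
x' = -3 + -5 = -8
y' = -7 + 1 = -6
Result: (-8, -6)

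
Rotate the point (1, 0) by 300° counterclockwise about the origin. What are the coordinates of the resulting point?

Rotation matrix for 300°: [[cos 300°, -sin 300°], [sin 300°, cos 300°]] ≈ [[0.500000, 0.866025], [-0.866025, 0.500000]]
[[0.500000, 0.866025], [-0.866025, 0.500000]] × [1, 0]ᵀ ≈ [0.5000, -0.8660]ᵀ
Result: (0.5000, -0.8660)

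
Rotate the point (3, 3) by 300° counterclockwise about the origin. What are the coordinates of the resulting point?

Rotation matrix for 300°: [[cos 300°, -sin 300°], [sin 300°, cos 300°]] ≈ [[0.500000, 0.866025], [-0.866025, 0.500000]]
[[0.500000, 0.866025], [-0.866025, 0.500000]] × [3, 3]ᵀ ≈ [4.0981, -1.0981]ᵀ
Result: (4.0981, -1.0981)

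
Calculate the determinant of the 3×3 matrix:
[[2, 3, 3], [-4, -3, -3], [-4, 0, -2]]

Expansion along first row:
det = 2·det([[-3,-3],[0,-2]]) - 3·det([[-4,-3],[-4,-2]]) + 3·det([[-4,-3],[-4,0]])
    = 2·(-3·-2 - -3·0) - 3·(-4·-2 - -3·-4) + 3·(-4·0 - -3·-4)
    = 2·6 - 3·-4 + 3·-12
    = 12 + 12 + -36 = -12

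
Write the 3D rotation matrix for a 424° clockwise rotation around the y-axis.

Rotation matrix for clockwise 424° around y-axis:
A clockwise rotation by 424° is a counterclockwise rotation by -424°.
cos(-424°) = 0.4384, sin(-424°) = -0.8988
Result: [[0.4384, 0, -0.8988], [0, 1, 0], [0.8988, 0, 0.4384]]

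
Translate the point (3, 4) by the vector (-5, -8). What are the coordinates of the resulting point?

Translation by (-5, -8) (homogeneous matrix [[1, 0, -5], [0, 1, -8], [0, 0, 1]]):
x' = 3 + -5 = -2
y' = 4 + -8 = -4
Result: (-2, -4)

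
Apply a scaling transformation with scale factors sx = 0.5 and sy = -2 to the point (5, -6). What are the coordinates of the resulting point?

Scaling matrix:
[[0.50, 0], [0, -2]]
Result: (5 × 0.5, -6 × -2) = (2.5, 12)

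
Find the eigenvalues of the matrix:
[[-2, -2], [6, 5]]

Characteristic equation: det(A - λI) = 0
λ² - (trace)λ + (det) = 0
trace = -2 + 5 = 3, det = (-2)(5) - (-2)(6) = 2
λ² - (3)λ + (2) = 0
λ = (3 ± √((3)² - 4·(2))) / 2 = (3 ± √1) / 2
Solving: λ = 1, 2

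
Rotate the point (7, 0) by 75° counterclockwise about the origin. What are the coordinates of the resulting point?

Rotation matrix for 75°: [[cos 75°, -sin 75°], [sin 75°, cos 75°]] ≈ [[0.258819, -0.965926], [0.965926, 0.258819]]
[[0.258819, -0.965926], [0.965926, 0.258819]] × [7, 0]ᵀ ≈ [1.8117, 6.7615]ᵀ
Result: (1.8117, 6.7615)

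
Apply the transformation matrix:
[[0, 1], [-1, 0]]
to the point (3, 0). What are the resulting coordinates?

Matrix multiplication:
[[0, 1], [-1, 0]] × [3, 0]ᵀ
= [(0)(3) + (1)(0), (-1)(3) + (0)(0)]ᵀ
= [0, -3]ᵀ
Result: (0, -3)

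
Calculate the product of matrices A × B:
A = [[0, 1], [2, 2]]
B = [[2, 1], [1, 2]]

Matrix multiplication:
C[0][0] = 0×2 + 1×1 = 1
C[0][1] = 0×1 + 1×2 = 2
C[1][0] = 2×2 + 2×1 = 6
C[1][1] = 2×1 + 2×2 = 6
Result: [[1, 2], [6, 6]]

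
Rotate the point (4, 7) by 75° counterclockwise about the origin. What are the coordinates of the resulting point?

Rotation matrix for 75°: [[cos 75°, -sin 75°], [sin 75°, cos 75°]] ≈ [[0.258819, -0.965926], [0.965926, 0.258819]]
[[0.258819, -0.965926], [0.965926, 0.258819]] × [4, 7]ᵀ ≈ [-5.7262, 5.6754]ᵀ
Result: (-5.7262, 5.6754)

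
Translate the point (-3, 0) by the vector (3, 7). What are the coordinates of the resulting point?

Translation by (3, 7) (homogeneous matrix [[1, 0, 3], [0, 1, 7], [0, 0, 1]]):
x' = -3 + 3 = 0
y' = 0 + 7 = 7
Result: (0, 7)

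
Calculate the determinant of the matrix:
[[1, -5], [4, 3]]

For a 2×2 matrix [[a, b], [c, d]], det = ad - bc
det = (1)(3) - (-5)(4) = 3 - -20 = 23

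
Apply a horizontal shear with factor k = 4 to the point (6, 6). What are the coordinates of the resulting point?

Shear matrix for horizontal shear with factor k = 4:
[[1, 4], [0, 1]]
Result: (6, 6) → (30, 6)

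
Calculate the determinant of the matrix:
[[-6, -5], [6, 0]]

For a 2×2 matrix [[a, b], [c, d]], det = ad - bc
det = (-6)(0) - (-5)(6) = 0 - -30 = 30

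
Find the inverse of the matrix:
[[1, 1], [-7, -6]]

For [[a,b],[c,d]], inverse = (1/det)·[[d,-b],[-c,a]]
det = (1)(-6) - (1)(-7) = -6 - -7 = 1
Inverse = [[-6, -1], [7, 1]]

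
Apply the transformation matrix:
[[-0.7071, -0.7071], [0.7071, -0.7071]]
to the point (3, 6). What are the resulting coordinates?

Matrix multiplication:
[[-0.7071, -0.7071], [0.7071, -0.7071]] × [3, 6]ᵀ
= [(-0.7071)(3) + (-0.7071)(6), (0.7071)(3) + (-0.7071)(6)]ᵀ
= [-6.3639, -2.1213]ᵀ
Result: (-6.3639, -2.1213)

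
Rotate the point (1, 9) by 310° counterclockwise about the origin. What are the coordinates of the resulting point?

Rotation matrix for 310°: [[cos 310°, -sin 310°], [sin 310°, cos 310°]] ≈ [[0.642788, 0.766044], [-0.766044, 0.642788]]
[[0.642788, 0.766044], [-0.766044, 0.642788]] × [1, 9]ᵀ ≈ [7.5372, 5.0190]ᵀ
Result: (7.5372, 5.0190)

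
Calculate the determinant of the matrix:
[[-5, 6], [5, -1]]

For a 2×2 matrix [[a, b], [c, d]], det = ad - bc
det = (-5)(-1) - (6)(5) = 5 - 30 = -25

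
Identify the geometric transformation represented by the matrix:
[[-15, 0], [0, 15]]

This matrix represents: non-uniform scaling by sx = -15, sy = 15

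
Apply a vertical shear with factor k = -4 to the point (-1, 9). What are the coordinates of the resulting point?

Shear matrix for vertical shear with factor k = -4:
[[1, 0], [-4, 1]]
Result: (-1, 9) → (-1, 13)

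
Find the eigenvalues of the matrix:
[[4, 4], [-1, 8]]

Characteristic equation: det(A - λI) = 0
λ² - (trace)λ + (det) = 0
trace = 4 + 8 = 12, det = (4)(8) - (4)(-1) = 36
λ² - (12)λ + (36) = 0
λ = (12 ± √((12)² - 4·(36))) / 2 = (12 ± √0) / 2
Solving: λ = 6, 6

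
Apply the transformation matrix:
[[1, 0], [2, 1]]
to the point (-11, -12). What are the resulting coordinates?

Matrix multiplication:
[[1, 0], [2, 1]] × [-11, -12]ᵀ
= [(1)(-11) + (0)(-12), (2)(-11) + (1)(-12)]ᵀ
= [-11, -34]ᵀ
Result: (-11, -34)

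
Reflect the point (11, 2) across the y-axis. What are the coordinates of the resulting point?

Reflection across y-axis: (11, 2) → (-11, 2)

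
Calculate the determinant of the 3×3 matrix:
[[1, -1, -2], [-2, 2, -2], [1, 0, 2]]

Expansion along first row:
det = 1·det([[2,-2],[0,2]]) - -1·det([[-2,-2],[1,2]]) + -2·det([[-2,2],[1,0]])
    = 1·(2·2 - -2·0) - -1·(-2·2 - -2·1) + -2·(-2·0 - 2·1)
    = 1·4 - -1·-2 + -2·-2
    = 4 + -2 + 4 = 6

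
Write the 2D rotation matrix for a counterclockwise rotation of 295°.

Rotation matrix formula: [[cos θ, -sin θ], [sin θ, cos θ]]
For θ = 295°:
cos(295°) = 0.4226
sin(295°) = -0.9063
Result: [[0.4226, 0.9063], [-0.9063, 0.4226]]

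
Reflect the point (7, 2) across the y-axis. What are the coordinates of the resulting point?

Reflection across y-axis: (7, 2) → (-7, 2)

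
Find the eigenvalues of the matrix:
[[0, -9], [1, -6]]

Characteristic equation: det(A - λI) = 0
λ² - (trace)λ + (det) = 0
trace = 0 + -6 = -6, det = (0)(-6) - (-9)(1) = 9
λ² - (-6)λ + (9) = 0
λ = (-6 ± √((-6)² - 4·(9))) / 2 = (-6 ± √0) / 2
Solving: λ = -3, -3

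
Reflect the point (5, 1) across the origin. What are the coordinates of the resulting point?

Reflection across origin: (5, 1) → (-5, -1)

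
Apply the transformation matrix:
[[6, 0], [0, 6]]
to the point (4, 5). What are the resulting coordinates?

Matrix multiplication:
[[6, 0], [0, 6]] × [4, 5]ᵀ
= [(6)(4) + (0)(5), (0)(4) + (6)(5)]ᵀ
= [24, 30]ᵀ
Result: (24, 30)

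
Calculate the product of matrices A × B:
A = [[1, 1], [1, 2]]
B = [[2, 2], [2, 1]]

Matrix multiplication:
C[0][0] = 1×2 + 1×2 = 4
C[0][1] = 1×2 + 1×1 = 3
C[1][0] = 1×2 + 2×2 = 6
C[1][1] = 1×2 + 2×1 = 4
Result: [[4, 3], [6, 4]]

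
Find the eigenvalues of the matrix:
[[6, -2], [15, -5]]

Characteristic equation: det(A - λI) = 0
λ² - (trace)λ + (det) = 0
trace = 6 + -5 = 1, det = (6)(-5) - (-2)(15) = 0
λ² - (1)λ + (0) = 0
λ = (1 ± √((1)² - 4·(0))) / 2 = (1 ± √1) / 2
Solving: λ = 0, 1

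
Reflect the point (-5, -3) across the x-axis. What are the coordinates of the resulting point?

Reflection across x-axis: (-5, -3) → (-5, 3)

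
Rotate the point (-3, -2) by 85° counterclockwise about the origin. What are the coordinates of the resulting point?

Rotation matrix for 85°: [[cos 85°, -sin 85°], [sin 85°, cos 85°]] ≈ [[0.087156, -0.996195], [0.996195, 0.087156]]
[[0.087156, -0.996195], [0.996195, 0.087156]] × [-3, -2]ᵀ ≈ [1.7309, -3.1629]ᵀ
Result: (1.7309, -3.1629)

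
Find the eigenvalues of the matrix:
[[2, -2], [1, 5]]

Characteristic equation: det(A - λI) = 0
λ² - (trace)λ + (det) = 0
trace = 2 + 5 = 7, det = (2)(5) - (-2)(1) = 12
λ² - (7)λ + (12) = 0
λ = (7 ± √((7)² - 4·(12))) / 2 = (7 ± √1) / 2
Solving: λ = 3, 4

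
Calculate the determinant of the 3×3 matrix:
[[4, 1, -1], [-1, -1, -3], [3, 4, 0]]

Expansion along first row:
det = 4·det([[-1,-3],[4,0]]) - 1·det([[-1,-3],[3,0]]) + -1·det([[-1,-1],[3,4]])
    = 4·(-1·0 - -3·4) - 1·(-1·0 - -3·3) + -1·(-1·4 - -1·3)
    = 4·12 - 1·9 + -1·-1
    = 48 + -9 + 1 = 40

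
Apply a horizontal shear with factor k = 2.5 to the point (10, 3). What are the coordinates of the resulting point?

Shear matrix for horizontal shear with factor k = 2.5:
[[1, 2.50], [0, 1]]
Result: (10, 3) → (17.5, 3)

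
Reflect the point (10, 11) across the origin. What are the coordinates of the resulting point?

Reflection across origin: (10, 11) → (-10, -11)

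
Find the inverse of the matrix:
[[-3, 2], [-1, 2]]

For [[a,b],[c,d]], inverse = (1/det)·[[d,-b],[-c,a]]
det = (-3)(2) - (2)(-1) = -6 - -2 = -4
Inverse = (1/-4)·[[2, -2], [1, -3]]
= [[-1/2, 1/2], [-1/4, 3/4]]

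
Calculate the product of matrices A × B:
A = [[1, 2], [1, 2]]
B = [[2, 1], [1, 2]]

Matrix multiplication:
C[0][0] = 1×2 + 2×1 = 4
C[0][1] = 1×1 + 2×2 = 5
C[1][0] = 1×2 + 2×1 = 4
C[1][1] = 1×1 + 2×2 = 5
Result: [[4, 5], [4, 5]]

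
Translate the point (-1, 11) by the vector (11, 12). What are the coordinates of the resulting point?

Translation by (11, 12) (homogeneous matrix [[1, 0, 11], [0, 1, 12], [0, 0, 1]]):
x' = -1 + 11 = 10
y' = 11 + 12 = 23
Result: (10, 23)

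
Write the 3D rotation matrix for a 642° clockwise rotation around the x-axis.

Rotation matrix for clockwise 642° around x-axis:
A clockwise rotation by 642° is a counterclockwise rotation by -642°.
cos(-642°) = 0.2079, sin(-642°) = 0.9781
Result: [[1, 0, 0], [0, 0.2079, -0.9781], [0, 0.9781, 0.2079]]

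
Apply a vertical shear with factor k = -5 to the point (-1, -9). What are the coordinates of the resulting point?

Shear matrix for vertical shear with factor k = -5:
[[1, 0], [-5, 1]]
Result: (-1, -9) → (-1, -4)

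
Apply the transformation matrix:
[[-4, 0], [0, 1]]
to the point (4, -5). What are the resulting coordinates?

Matrix multiplication:
[[-4, 0], [0, 1]] × [4, -5]ᵀ
= [(-4)(4) + (0)(-5), (0)(4) + (1)(-5)]ᵀ
= [-16, -5]ᵀ
Result: (-16, -5)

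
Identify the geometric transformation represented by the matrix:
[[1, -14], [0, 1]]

This matrix represents: horizontal shear with factor -14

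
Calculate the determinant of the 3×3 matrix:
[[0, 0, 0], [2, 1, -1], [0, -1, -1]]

Expansion along first row:
det = 0·det([[1,-1],[-1,-1]]) - 0·det([[2,-1],[0,-1]]) + 0·det([[2,1],[0,-1]])
    = 0·(1·-1 - -1·-1) - 0·(2·-1 - -1·0) + 0·(2·-1 - 1·0)
    = 0·-2 - 0·-2 + 0·-2
    = 0 + 0 + 0 = 0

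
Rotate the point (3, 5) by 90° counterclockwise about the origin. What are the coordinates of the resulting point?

Rotation matrix for 90°: [[cos 90°, -sin 90°], [sin 90°, cos 90°]] = [[0, -1], [1, 0]]
[[0, -1], [1, 0]] × [3, 5]ᵀ = [-5, 3]ᵀ
Result: (-5, 3)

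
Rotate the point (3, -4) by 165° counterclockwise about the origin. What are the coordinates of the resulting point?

Rotation matrix for 165°: [[cos 165°, -sin 165°], [sin 165°, cos 165°]] ≈ [[-0.965926, -0.258819], [0.258819, -0.965926]]
[[-0.965926, -0.258819], [0.258819, -0.965926]] × [3, -4]ᵀ ≈ [-1.8625, 4.6402]ᵀ
Result: (-1.8625, 4.6402)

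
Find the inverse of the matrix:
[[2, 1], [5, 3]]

For [[a,b],[c,d]], inverse = (1/det)·[[d,-b],[-c,a]]
det = (2)(3) - (1)(5) = 6 - 5 = 1
Inverse = [[3, -1], [-5, 2]]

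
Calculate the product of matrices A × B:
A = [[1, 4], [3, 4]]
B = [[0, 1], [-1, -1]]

Matrix multiplication:
C[0][0] = 1×0 + 4×-1 = -4
C[0][1] = 1×1 + 4×-1 = -3
C[1][0] = 3×0 + 4×-1 = -4
C[1][1] = 3×1 + 4×-1 = -1
Result: [[-4, -3], [-4, -1]]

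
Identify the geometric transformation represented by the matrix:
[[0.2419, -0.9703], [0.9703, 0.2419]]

This matrix represents: rotation by 76° counterclockwise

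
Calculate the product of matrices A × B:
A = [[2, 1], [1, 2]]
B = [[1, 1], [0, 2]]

Matrix multiplication:
C[0][0] = 2×1 + 1×0 = 2
C[0][1] = 2×1 + 1×2 = 4
C[1][0] = 1×1 + 2×0 = 1
C[1][1] = 1×1 + 2×2 = 5
Result: [[2, 4], [1, 5]]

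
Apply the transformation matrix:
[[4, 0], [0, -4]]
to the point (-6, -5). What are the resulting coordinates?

Matrix multiplication:
[[4, 0], [0, -4]] × [-6, -5]ᵀ
= [(4)(-6) + (0)(-5), (0)(-6) + (-4)(-5)]ᵀ
= [-24, 20]ᵀ
Result: (-24, 20)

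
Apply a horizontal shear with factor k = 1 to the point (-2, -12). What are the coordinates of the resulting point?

Shear matrix for horizontal shear with factor k = 1:
[[1, 1], [0, 1]]
Result: (-2, -12) → (-14, -12)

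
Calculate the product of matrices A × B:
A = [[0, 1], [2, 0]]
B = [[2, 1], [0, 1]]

Matrix multiplication:
C[0][0] = 0×2 + 1×0 = 0
C[0][1] = 0×1 + 1×1 = 1
C[1][0] = 2×2 + 0×0 = 4
C[1][1] = 2×1 + 0×1 = 2
Result: [[0, 1], [4, 2]]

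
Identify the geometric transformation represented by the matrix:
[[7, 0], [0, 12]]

This matrix represents: non-uniform scaling by sx = 7, sy = 12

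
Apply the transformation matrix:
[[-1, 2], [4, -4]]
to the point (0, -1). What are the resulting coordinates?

Matrix multiplication:
[[-1, 2], [4, -4]] × [0, -1]ᵀ
= [(-1)(0) + (2)(-1), (4)(0) + (-4)(-1)]ᵀ
= [-2, 4]ᵀ
Result: (-2, 4)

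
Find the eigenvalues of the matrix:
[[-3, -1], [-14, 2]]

Characteristic equation: det(A - λI) = 0
λ² - (trace)λ + (det) = 0
trace = -3 + 2 = -1, det = (-3)(2) - (-1)(-14) = -20
λ² - (-1)λ + (-20) = 0
λ = (-1 ± √((-1)² - 4·(-20))) / 2 = (-1 ± √81) / 2
Solving: λ = -5, 4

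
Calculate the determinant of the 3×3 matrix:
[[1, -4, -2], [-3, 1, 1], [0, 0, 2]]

Expansion along first row:
det = 1·det([[1,1],[0,2]]) - -4·det([[-3,1],[0,2]]) + -2·det([[-3,1],[0,0]])
    = 1·(1·2 - 1·0) - -4·(-3·2 - 1·0) + -2·(-3·0 - 1·0)
    = 1·2 - -4·-6 + -2·0
    = 2 + -24 + 0 = -22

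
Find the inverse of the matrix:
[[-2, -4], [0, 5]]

For [[a,b],[c,d]], inverse = (1/det)·[[d,-b],[-c,a]]
det = (-2)(5) - (-4)(0) = -10 - 0 = -10
Inverse = (1/-10)·[[5, 4], [0, -2]]
= [[-1/2, -2/5], [0, 1/5]]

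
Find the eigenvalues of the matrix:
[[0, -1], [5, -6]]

Characteristic equation: det(A - λI) = 0
λ² - (trace)λ + (det) = 0
trace = 0 + -6 = -6, det = (0)(-6) - (-1)(5) = 5
λ² - (-6)λ + (5) = 0
λ = (-6 ± √((-6)² - 4·(5))) / 2 = (-6 ± √16) / 2
Solving: λ = -5, -1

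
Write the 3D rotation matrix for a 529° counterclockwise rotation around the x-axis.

Rotation matrix for counterclockwise 529° around x-axis:
cos(529°) = -0.9816, sin(529°) = 0.1908
Result: [[1, 0, 0], [0, -0.9816, -0.1908], [0, 0.1908, -0.9816]]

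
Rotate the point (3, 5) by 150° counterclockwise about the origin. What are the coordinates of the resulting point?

Rotation matrix for 150°: [[cos 150°, -sin 150°], [sin 150°, cos 150°]] ≈ [[-0.866025, -0.500000], [0.500000, -0.866025]]
[[-0.866025, -0.500000], [0.500000, -0.866025]] × [3, 5]ᵀ ≈ [-5.0981, -2.8301]ᵀ
Result: (-5.0981, -2.8301)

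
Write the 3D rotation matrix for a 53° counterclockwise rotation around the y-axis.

Rotation matrix for counterclockwise 53° around y-axis:
cos(53°) = 0.6018, sin(53°) = 0.7986
Result: [[0.6018, 0, 0.7986], [0, 1, 0], [-0.7986, 0, 0.6018]]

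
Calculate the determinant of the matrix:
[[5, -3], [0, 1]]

For a 2×2 matrix [[a, b], [c, d]], det = ad - bc
det = (5)(1) - (-3)(0) = 5 - 0 = 5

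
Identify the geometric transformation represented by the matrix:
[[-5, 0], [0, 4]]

This matrix represents: non-uniform scaling by sx = -5, sy = 4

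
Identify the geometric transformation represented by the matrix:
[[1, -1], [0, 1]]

This matrix represents: horizontal shear with factor -1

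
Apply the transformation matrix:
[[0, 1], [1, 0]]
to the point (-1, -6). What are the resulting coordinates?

Matrix multiplication:
[[0, 1], [1, 0]] × [-1, -6]ᵀ
= [(0)(-1) + (1)(-6), (1)(-1) + (0)(-6)]ᵀ
= [-6, -1]ᵀ
Result: (-6, -1)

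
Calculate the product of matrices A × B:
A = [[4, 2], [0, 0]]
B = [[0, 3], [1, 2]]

Matrix multiplication:
C[0][0] = 4×0 + 2×1 = 2
C[0][1] = 4×3 + 2×2 = 16
C[1][0] = 0×0 + 0×1 = 0
C[1][1] = 0×3 + 0×2 = 0
Result: [[2, 16], [0, 0]]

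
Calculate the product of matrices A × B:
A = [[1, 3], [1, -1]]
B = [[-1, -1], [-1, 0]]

Matrix multiplication:
C[0][0] = 1×-1 + 3×-1 = -4
C[0][1] = 1×-1 + 3×0 = -1
C[1][0] = 1×-1 + -1×-1 = 0
C[1][1] = 1×-1 + -1×0 = -1
Result: [[-4, -1], [0, -1]]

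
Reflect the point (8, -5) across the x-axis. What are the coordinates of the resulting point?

Reflection across x-axis: (8, -5) → (8, 5)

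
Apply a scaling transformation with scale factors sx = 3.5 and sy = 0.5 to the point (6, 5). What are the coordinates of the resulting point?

Scaling matrix:
[[3.50, 0], [0, 0.50]]
Result: (6 × 3.5, 5 × 0.5) = (21, 2.5)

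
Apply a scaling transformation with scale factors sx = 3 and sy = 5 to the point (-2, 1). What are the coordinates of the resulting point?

Scaling matrix:
[[3, 0], [0, 5]]
Result: (-2 × 3, 1 × 5) = (-6, 5)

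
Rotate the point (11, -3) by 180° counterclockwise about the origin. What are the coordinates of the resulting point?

Rotation matrix for 180°: [[cos 180°, -sin 180°], [sin 180°, cos 180°]] = [[-1, 0], [0, -1]]
[[-1, 0], [0, -1]] × [11, -3]ᵀ = [-11, 3]ᵀ
Result: (-11, 3)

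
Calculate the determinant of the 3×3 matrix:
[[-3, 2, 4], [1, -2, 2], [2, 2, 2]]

Expansion along first row:
det = -3·det([[-2,2],[2,2]]) - 2·det([[1,2],[2,2]]) + 4·det([[1,-2],[2,2]])
    = -3·(-2·2 - 2·2) - 2·(1·2 - 2·2) + 4·(1·2 - -2·2)
    = -3·-8 - 2·-2 + 4·6
    = 24 + 4 + 24 = 52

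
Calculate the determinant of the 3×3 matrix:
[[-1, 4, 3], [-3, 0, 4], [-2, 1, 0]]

Expansion along first row:
det = -1·det([[0,4],[1,0]]) - 4·det([[-3,4],[-2,0]]) + 3·det([[-3,0],[-2,1]])
    = -1·(0·0 - 4·1) - 4·(-3·0 - 4·-2) + 3·(-3·1 - 0·-2)
    = -1·-4 - 4·8 + 3·-3
    = 4 + -32 + -9 = -37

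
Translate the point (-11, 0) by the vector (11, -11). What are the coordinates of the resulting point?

Translation by (11, -11) (homogeneous matrix [[1, 0, 11], [0, 1, -11], [0, 0, 1]]):
x' = -11 + 11 = 0
y' = 0 + -11 = -11
Result: (0, -11)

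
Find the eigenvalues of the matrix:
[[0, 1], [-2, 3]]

Characteristic equation: det(A - λI) = 0
λ² - (trace)λ + (det) = 0
trace = 0 + 3 = 3, det = (0)(3) - (1)(-2) = 2
λ² - (3)λ + (2) = 0
λ = (3 ± √((3)² - 4·(2))) / 2 = (3 ± √1) / 2
Solving: λ = 1, 2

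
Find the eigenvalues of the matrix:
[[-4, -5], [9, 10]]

Characteristic equation: det(A - λI) = 0
λ² - (trace)λ + (det) = 0
trace = -4 + 10 = 6, det = (-4)(10) - (-5)(9) = 5
λ² - (6)λ + (5) = 0
λ = (6 ± √((6)² - 4·(5))) / 2 = (6 ± √16) / 2
Solving: λ = 1, 5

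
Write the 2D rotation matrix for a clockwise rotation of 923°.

Rotation matrix formula: [[cos θ, -sin θ], [sin θ, cos θ]]
A clockwise rotation by 923° is equivalent to a counterclockwise rotation by -923°.
For θ = -923°:
cos(-923°) = -0.9205
sin(-923°) = 0.3907
Result: [[-0.9205, -0.3907], [0.3907, -0.9205]]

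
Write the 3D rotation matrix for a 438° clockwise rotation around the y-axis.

Rotation matrix for clockwise 438° around y-axis:
A clockwise rotation by 438° is a counterclockwise rotation by -438°.
cos(-438°) = 0.2079, sin(-438°) = -0.9781
Result: [[0.2079, 0, -0.9781], [0, 1, 0], [0.9781, 0, 0.2079]]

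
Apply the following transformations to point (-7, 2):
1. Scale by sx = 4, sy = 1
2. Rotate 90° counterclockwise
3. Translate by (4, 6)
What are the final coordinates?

Step 1: Scale → (-28, 2)
Step 2: Rotate 90° → (-2, -28)
Step 3: Translate → (2, -22)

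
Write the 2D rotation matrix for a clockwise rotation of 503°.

Rotation matrix formula: [[cos θ, -sin θ], [sin θ, cos θ]]
A clockwise rotation by 503° is equivalent to a counterclockwise rotation by -503°.
For θ = -503°:
cos(-503°) = -0.7986
sin(-503°) = -0.6018
Result: [[-0.7986, 0.6018], [-0.6018, -0.7986]]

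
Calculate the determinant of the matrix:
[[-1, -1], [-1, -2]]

For a 2×2 matrix [[a, b], [c, d]], det = ad - bc
det = (-1)(-2) - (-1)(-1) = 2 - 1 = 1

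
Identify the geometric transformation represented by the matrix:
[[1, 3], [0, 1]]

This matrix represents: horizontal shear with factor 3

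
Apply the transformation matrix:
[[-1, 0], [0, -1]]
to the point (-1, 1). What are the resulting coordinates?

Matrix multiplication:
[[-1, 0], [0, -1]] × [-1, 1]ᵀ
= [(-1)(-1) + (0)(1), (0)(-1) + (-1)(1)]ᵀ
= [1, -1]ᵀ
Result: (1, -1)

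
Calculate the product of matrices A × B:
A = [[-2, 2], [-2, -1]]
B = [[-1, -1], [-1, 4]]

Matrix multiplication:
C[0][0] = -2×-1 + 2×-1 = 0
C[0][1] = -2×-1 + 2×4 = 10
C[1][0] = -2×-1 + -1×-1 = 3
C[1][1] = -2×-1 + -1×4 = -2
Result: [[0, 10], [3, -2]]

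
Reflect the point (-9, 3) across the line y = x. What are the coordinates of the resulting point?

Reflection across line y = x: (-9, 3) → (3, -9)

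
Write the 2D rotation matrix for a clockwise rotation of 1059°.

Rotation matrix formula: [[cos θ, -sin θ], [sin θ, cos θ]]
A clockwise rotation by 1059° is equivalent to a counterclockwise rotation by -1059°.
For θ = -1059°:
cos(-1059°) = 0.9336
sin(-1059°) = 0.3584
Result: [[0.9336, -0.3584], [0.3584, 0.9336]]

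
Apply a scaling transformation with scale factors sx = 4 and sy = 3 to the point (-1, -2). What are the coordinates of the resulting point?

Scaling matrix:
[[4, 0], [0, 3]]
Result: (-1 × 4, -2 × 3) = (-4, -6)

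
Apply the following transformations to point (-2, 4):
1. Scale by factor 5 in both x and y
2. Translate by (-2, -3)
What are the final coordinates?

Step 1: Scale (-2, 4) by 5 → (-10, 20)
Step 2: Translate by (-2, -3) → (-12, 17)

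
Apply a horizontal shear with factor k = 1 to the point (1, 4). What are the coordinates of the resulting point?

Shear matrix for horizontal shear with factor k = 1:
[[1, 1], [0, 1]]
Result: (1, 4) → (5, 4)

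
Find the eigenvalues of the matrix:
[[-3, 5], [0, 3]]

Characteristic equation: det(A - λI) = 0
λ² - (trace)λ + (det) = 0
trace = -3 + 3 = 0, det = (-3)(3) - (5)(0) = -9
λ² - (0)λ + (-9) = 0
λ = (0 ± √((0)² - 4·(-9))) / 2 = (0 ± √36) / 2
Solving: λ = -3, 3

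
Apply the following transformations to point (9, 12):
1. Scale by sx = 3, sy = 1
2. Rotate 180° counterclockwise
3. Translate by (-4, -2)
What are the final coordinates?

Step 1: Scale → (27, 12)
Step 2: Rotate 180° → (-27, -12)
Step 3: Translate → (-31, -14)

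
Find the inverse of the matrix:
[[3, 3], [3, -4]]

For [[a,b],[c,d]], inverse = (1/det)·[[d,-b],[-c,a]]
det = (3)(-4) - (3)(3) = -12 - 9 = -21
Inverse = (1/-21)·[[-4, -3], [-3, 3]]
= [[4/21, 1/7], [1/7, -1/7]]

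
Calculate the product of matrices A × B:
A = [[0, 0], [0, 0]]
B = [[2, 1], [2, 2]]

Matrix multiplication:
C[0][0] = 0×2 + 0×2 = 0
C[0][1] = 0×1 + 0×2 = 0
C[1][0] = 0×2 + 0×2 = 0
C[1][1] = 0×1 + 0×2 = 0
Result: [[0, 0], [0, 0]]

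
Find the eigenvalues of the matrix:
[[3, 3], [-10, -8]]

Characteristic equation: det(A - λI) = 0
λ² - (trace)λ + (det) = 0
trace = 3 + -8 = -5, det = (3)(-8) - (3)(-10) = 6
λ² - (-5)λ + (6) = 0
λ = (-5 ± √((-5)² - 4·(6))) / 2 = (-5 ± √1) / 2
Solving: λ = -3, -2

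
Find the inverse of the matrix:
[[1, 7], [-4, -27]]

For [[a,b],[c,d]], inverse = (1/det)·[[d,-b],[-c,a]]
det = (1)(-27) - (7)(-4) = -27 - -28 = 1
Inverse = [[-27, -7], [4, 1]]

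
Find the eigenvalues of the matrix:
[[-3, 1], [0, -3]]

Characteristic equation: det(A - λI) = 0
λ² - (trace)λ + (det) = 0
trace = -3 + -3 = -6, det = (-3)(-3) - (1)(0) = 9
λ² - (-6)λ + (9) = 0
λ = (-6 ± √((-6)² - 4·(9))) / 2 = (-6 ± √0) / 2
Solving: λ = -3, -3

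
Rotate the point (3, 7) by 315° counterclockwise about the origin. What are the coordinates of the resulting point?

Rotation matrix for 315°: [[cos 315°, -sin 315°], [sin 315°, cos 315°]] ≈ [[0.707107, 0.707107], [-0.707107, 0.707107]]
[[0.707107, 0.707107], [-0.707107, 0.707107]] × [3, 7]ᵀ ≈ [7.0711, 2.8284]ᵀ
Result: (7.0711, 2.8284)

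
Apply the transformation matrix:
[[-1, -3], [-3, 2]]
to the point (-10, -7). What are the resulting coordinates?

Matrix multiplication:
[[-1, -3], [-3, 2]] × [-10, -7]ᵀ
= [(-1)(-10) + (-3)(-7), (-3)(-10) + (2)(-7)]ᵀ
= [31, 16]ᵀ
Result: (31, 16)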